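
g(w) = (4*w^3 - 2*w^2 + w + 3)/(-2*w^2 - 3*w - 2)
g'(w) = (4*w + 3)*(4*w^3 - 2*w^2 + w + 3)/(-2*w^2 - 3*w - 2)^2 + (12*w^2 - 4*w + 1)/(-2*w^2 - 3*w - 2)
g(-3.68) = 12.59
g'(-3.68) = -1.70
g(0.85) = -0.81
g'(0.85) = -0.18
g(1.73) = -1.48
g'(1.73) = -1.16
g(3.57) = -4.27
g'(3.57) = -1.72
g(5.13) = -7.08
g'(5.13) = -1.85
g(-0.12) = -1.70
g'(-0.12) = 1.58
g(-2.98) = 11.42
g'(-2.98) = -1.63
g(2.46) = -2.46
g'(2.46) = -1.50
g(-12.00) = 28.38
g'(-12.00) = -1.97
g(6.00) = -8.71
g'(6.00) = -1.89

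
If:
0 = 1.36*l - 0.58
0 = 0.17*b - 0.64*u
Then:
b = 3.76470588235294*u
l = 0.43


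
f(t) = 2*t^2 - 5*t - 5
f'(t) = 4*t - 5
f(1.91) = -7.25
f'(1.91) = 2.64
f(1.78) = -7.56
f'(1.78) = 2.12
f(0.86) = -7.82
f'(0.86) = -1.56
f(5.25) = 23.88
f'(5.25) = 16.00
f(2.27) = -6.04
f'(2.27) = 4.08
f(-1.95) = 12.36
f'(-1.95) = -12.80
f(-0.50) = -2.00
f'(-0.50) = -7.00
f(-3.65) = 39.90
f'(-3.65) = -19.60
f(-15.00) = 520.00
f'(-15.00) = -65.00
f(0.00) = -5.00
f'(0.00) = -5.00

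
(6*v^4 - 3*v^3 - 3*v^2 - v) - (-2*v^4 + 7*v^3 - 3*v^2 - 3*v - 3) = 8*v^4 - 10*v^3 + 2*v + 3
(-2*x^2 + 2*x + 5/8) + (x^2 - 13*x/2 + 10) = -x^2 - 9*x/2 + 85/8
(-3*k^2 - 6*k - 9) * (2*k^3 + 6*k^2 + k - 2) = -6*k^5 - 30*k^4 - 57*k^3 - 54*k^2 + 3*k + 18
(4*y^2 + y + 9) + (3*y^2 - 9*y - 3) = 7*y^2 - 8*y + 6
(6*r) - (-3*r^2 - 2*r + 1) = 3*r^2 + 8*r - 1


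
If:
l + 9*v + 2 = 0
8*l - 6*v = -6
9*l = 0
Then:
No Solution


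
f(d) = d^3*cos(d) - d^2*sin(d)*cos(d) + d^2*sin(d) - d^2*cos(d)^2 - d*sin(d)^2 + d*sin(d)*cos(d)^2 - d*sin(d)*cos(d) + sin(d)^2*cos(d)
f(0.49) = -0.01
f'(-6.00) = 202.76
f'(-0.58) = 0.32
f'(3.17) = -62.05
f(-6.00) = -239.58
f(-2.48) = 4.23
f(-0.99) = -0.33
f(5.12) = 31.70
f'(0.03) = -0.00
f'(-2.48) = -14.81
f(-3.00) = 16.26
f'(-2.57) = -17.45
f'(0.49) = -0.03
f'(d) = -d^3*sin(d) + d^2*sin(d)^2 + 2*d^2*sin(d)*cos(d) - d^2*cos(d)^2 + 4*d^2*cos(d) - 2*d*sin(d)^2*cos(d) + d*sin(d)^2 - 4*d*sin(d)*cos(d) + 2*d*sin(d) + d*cos(d)^3 - 3*d*cos(d)^2 - sin(d)^3 - sin(d)^2 + 3*sin(d)*cos(d)^2 - sin(d)*cos(d)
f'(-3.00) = -32.07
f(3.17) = -42.64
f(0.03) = -0.00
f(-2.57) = 5.68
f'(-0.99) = 1.06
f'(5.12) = 160.40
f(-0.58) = -0.05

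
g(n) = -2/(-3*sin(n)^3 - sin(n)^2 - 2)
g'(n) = -2*(9*sin(n)^2*cos(n) + 2*sin(n)*cos(n))/(-3*sin(n)^3 - sin(n)^2 - 2)^2 = -2*(9*sin(n) + 2)*sin(n)*cos(n)/(3*sin(n)^3 + sin(n)^2 + 2)^2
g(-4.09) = 0.47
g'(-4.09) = 0.48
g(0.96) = 0.46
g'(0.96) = -0.47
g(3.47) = 1.00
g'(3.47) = 0.14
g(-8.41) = 2.26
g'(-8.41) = 6.49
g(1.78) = 0.35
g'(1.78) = 0.13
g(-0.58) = 1.11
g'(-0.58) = -0.82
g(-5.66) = 0.68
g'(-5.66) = -0.80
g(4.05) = 1.74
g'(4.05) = 3.73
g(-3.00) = 0.99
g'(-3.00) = -0.05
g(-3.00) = 0.99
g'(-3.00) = -0.05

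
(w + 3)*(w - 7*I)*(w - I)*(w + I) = w^4 + 3*w^3 - 7*I*w^3 + w^2 - 21*I*w^2 + 3*w - 7*I*w - 21*I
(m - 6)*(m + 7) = m^2 + m - 42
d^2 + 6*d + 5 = (d + 1)*(d + 5)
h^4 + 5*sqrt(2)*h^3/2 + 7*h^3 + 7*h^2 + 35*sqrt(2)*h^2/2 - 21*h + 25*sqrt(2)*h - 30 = (h + 2)*(h + 5)*(h - sqrt(2)/2)*(h + 3*sqrt(2))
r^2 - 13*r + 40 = (r - 8)*(r - 5)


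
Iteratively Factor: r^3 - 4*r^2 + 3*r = (r - 3)*(r^2 - r) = r*(r - 3)*(r - 1)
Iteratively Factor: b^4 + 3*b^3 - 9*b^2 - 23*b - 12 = (b + 1)*(b^3 + 2*b^2 - 11*b - 12) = (b - 3)*(b + 1)*(b^2 + 5*b + 4) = (b - 3)*(b + 1)*(b + 4)*(b + 1)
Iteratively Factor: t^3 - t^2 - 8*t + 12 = (t + 3)*(t^2 - 4*t + 4) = (t - 2)*(t + 3)*(t - 2)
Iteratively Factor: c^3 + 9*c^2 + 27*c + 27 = (c + 3)*(c^2 + 6*c + 9) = (c + 3)^2*(c + 3)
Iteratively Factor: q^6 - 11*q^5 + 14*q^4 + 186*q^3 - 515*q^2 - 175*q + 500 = (q + 4)*(q^5 - 15*q^4 + 74*q^3 - 110*q^2 - 75*q + 125) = (q - 5)*(q + 4)*(q^4 - 10*q^3 + 24*q^2 + 10*q - 25) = (q - 5)*(q + 1)*(q + 4)*(q^3 - 11*q^2 + 35*q - 25) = (q - 5)^2*(q + 1)*(q + 4)*(q^2 - 6*q + 5) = (q - 5)^3*(q + 1)*(q + 4)*(q - 1)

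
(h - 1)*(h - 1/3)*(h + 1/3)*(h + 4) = h^4 + 3*h^3 - 37*h^2/9 - h/3 + 4/9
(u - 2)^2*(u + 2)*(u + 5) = u^4 + 3*u^3 - 14*u^2 - 12*u + 40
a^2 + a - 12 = (a - 3)*(a + 4)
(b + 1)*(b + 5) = b^2 + 6*b + 5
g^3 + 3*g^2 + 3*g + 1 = (g + 1)^3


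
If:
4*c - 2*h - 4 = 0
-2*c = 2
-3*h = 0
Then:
No Solution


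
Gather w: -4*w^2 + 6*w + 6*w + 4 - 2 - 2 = -4*w^2 + 12*w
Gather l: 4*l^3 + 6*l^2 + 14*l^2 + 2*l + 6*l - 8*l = 4*l^3 + 20*l^2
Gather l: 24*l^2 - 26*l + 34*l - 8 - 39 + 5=24*l^2 + 8*l - 42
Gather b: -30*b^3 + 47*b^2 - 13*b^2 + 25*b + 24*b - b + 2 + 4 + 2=-30*b^3 + 34*b^2 + 48*b + 8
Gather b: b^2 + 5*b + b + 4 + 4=b^2 + 6*b + 8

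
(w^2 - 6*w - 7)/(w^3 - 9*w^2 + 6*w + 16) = (w - 7)/(w^2 - 10*w + 16)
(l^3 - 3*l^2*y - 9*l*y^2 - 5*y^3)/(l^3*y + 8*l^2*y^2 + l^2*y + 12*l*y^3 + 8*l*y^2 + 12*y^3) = (l^3 - 3*l^2*y - 9*l*y^2 - 5*y^3)/(y*(l^3 + 8*l^2*y + l^2 + 12*l*y^2 + 8*l*y + 12*y^2))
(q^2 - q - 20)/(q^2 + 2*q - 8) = (q - 5)/(q - 2)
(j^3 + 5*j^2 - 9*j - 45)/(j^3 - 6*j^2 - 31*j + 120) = (j + 3)/(j - 8)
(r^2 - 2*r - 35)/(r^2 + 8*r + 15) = (r - 7)/(r + 3)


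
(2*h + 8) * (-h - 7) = -2*h^2 - 22*h - 56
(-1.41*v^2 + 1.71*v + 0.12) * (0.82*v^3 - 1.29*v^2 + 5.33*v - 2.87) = -1.1562*v^5 + 3.2211*v^4 - 9.6228*v^3 + 13.0062*v^2 - 4.2681*v - 0.3444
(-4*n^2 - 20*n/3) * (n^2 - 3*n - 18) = -4*n^4 + 16*n^3/3 + 92*n^2 + 120*n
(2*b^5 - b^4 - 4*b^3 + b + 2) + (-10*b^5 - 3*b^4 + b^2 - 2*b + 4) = -8*b^5 - 4*b^4 - 4*b^3 + b^2 - b + 6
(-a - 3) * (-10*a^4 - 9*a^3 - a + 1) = 10*a^5 + 39*a^4 + 27*a^3 + a^2 + 2*a - 3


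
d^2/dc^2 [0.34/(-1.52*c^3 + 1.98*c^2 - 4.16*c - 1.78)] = ((3.1008*c - 1.3464)*(1.52*c^3 - 1.98*c^2 + 4.16*c + 1.78) - 0.34*(4.56*c^2 - 3.96*c + 4.16)*(9.12*c^2 - 7.92*c + 8.32))/(1.52*c^3 - 1.98*c^2 + 4.16*c + 1.78)^3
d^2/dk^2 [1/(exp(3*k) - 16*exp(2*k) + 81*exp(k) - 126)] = ((-9*exp(2*k) + 64*exp(k) - 81)*(exp(3*k) - 16*exp(2*k) + 81*exp(k) - 126) + 2*(3*exp(2*k) - 32*exp(k) + 81)^2*exp(k))*exp(k)/(exp(3*k) - 16*exp(2*k) + 81*exp(k) - 126)^3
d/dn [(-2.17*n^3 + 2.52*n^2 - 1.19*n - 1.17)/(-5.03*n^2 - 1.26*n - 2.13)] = (10.9151*n^4 + 5.4684*n^3 + 4.7054*n^2 - 22.5054*n + 1.0605)/(25.3009*n^4 + 12.6756*n^3 + 23.0154*n^2 + 5.3676*n + 4.5369)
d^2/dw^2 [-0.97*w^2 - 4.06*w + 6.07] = -1.94000000000000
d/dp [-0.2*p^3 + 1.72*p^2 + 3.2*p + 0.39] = -0.6*p^2 + 3.44*p + 3.2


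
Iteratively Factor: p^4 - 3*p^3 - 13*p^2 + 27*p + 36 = (p - 3)*(p^3 - 13*p - 12) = (p - 3)*(p + 3)*(p^2 - 3*p - 4) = (p - 3)*(p + 1)*(p + 3)*(p - 4)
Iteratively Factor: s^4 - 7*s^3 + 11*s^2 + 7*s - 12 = (s - 3)*(s^3 - 4*s^2 - s + 4) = (s - 4)*(s - 3)*(s^2 - 1) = (s - 4)*(s - 3)*(s + 1)*(s - 1)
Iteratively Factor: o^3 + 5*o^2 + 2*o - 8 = (o - 1)*(o^2 + 6*o + 8) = (o - 1)*(o + 4)*(o + 2)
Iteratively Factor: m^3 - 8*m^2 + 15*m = (m)*(m^2 - 8*m + 15) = m*(m - 3)*(m - 5)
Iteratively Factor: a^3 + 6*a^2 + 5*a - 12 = (a + 4)*(a^2 + 2*a - 3) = (a + 3)*(a + 4)*(a - 1)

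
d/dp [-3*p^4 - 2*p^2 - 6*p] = -12*p^3 - 4*p - 6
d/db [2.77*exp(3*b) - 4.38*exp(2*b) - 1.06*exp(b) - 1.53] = (8.31*exp(2*b) - 8.76*exp(b) - 1.06)*exp(b)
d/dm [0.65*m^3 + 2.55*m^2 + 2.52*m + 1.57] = 1.95*m^2 + 5.1*m + 2.52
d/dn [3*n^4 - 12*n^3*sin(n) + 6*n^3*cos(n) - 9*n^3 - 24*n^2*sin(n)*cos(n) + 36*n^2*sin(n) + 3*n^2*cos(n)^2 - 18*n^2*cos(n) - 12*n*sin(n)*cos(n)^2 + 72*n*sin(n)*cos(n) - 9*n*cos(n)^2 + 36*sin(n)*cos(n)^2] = -6*n^3*sin(n) - 12*n^3*cos(n) + 12*n^3 - 18*n^2*sin(n) - 3*n^2*sin(2*n) + 54*n^2*cos(n) - 24*n^2*cos(2*n) - 27*n^2 + 72*n*sin(n) - 15*n*sin(2*n) - 39*n*cos(n) + 75*n*cos(2*n) - 9*n*cos(3*n) + 3*n - 3*sin(n) + 36*sin(2*n) - 3*sin(3*n) + 9*cos(n) - 9*cos(2*n)/2 + 27*cos(3*n) - 9/2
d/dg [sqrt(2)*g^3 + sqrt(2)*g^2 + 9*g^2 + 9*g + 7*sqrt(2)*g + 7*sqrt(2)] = 3*sqrt(2)*g^2 + 2*sqrt(2)*g + 18*g + 9 + 7*sqrt(2)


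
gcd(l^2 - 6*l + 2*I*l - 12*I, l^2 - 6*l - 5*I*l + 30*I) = l - 6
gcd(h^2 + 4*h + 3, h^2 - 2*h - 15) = h + 3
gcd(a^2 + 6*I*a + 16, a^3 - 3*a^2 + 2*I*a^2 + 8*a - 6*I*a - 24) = a - 2*I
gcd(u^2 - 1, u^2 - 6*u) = 1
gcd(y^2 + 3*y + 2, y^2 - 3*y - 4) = y + 1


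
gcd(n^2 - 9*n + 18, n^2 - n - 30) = n - 6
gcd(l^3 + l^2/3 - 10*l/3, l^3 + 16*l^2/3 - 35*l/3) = l^2 - 5*l/3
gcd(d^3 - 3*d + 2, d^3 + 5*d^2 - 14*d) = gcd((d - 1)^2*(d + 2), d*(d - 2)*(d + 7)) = 1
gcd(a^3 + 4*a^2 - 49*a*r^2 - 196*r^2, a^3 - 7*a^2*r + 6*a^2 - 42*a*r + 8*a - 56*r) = -a^2 + 7*a*r - 4*a + 28*r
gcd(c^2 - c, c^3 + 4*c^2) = c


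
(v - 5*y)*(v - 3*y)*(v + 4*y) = v^3 - 4*v^2*y - 17*v*y^2 + 60*y^3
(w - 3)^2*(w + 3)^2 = w^4 - 18*w^2 + 81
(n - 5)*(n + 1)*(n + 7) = n^3 + 3*n^2 - 33*n - 35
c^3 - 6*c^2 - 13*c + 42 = (c - 7)*(c - 2)*(c + 3)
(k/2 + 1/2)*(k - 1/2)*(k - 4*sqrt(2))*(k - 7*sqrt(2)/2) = k^4/2 - 15*sqrt(2)*k^3/4 + k^3/4 - 15*sqrt(2)*k^2/8 + 55*k^2/4 + 15*sqrt(2)*k/8 + 7*k - 7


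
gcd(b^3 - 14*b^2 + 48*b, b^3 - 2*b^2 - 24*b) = b^2 - 6*b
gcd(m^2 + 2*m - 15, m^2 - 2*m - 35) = m + 5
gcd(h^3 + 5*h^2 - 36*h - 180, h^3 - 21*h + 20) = h + 5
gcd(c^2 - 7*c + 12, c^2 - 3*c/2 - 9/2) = c - 3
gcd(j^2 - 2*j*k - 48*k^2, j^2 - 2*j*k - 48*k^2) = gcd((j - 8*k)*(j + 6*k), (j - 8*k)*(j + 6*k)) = j^2 - 2*j*k - 48*k^2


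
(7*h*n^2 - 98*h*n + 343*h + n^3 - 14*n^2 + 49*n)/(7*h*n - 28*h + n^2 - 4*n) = (n^2 - 14*n + 49)/(n - 4)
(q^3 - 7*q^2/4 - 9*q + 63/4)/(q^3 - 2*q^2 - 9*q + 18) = (q - 7/4)/(q - 2)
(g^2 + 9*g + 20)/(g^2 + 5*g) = (g + 4)/g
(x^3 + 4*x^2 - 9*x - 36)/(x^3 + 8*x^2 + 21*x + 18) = (x^2 + x - 12)/(x^2 + 5*x + 6)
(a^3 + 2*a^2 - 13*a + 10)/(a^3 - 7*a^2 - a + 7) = (a^2 + 3*a - 10)/(a^2 - 6*a - 7)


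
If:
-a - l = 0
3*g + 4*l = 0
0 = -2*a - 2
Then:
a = -1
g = -4/3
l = 1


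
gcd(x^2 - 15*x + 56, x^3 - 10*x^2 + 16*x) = x - 8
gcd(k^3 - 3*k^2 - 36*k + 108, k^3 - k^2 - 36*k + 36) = k^2 - 36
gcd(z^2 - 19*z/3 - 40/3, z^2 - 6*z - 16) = z - 8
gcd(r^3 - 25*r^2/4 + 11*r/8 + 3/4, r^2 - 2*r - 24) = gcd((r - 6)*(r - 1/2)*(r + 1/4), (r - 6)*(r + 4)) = r - 6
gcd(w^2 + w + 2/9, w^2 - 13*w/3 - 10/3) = w + 2/3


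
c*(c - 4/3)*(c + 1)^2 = c^4 + 2*c^3/3 - 5*c^2/3 - 4*c/3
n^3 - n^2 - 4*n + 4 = (n - 2)*(n - 1)*(n + 2)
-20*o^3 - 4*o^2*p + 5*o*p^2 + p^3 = (-2*o + p)*(2*o + p)*(5*o + p)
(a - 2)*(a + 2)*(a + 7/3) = a^3 + 7*a^2/3 - 4*a - 28/3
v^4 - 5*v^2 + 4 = (v - 2)*(v - 1)*(v + 1)*(v + 2)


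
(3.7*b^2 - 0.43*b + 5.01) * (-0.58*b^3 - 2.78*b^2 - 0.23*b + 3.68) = -2.146*b^5 - 10.0366*b^4 - 2.5614*b^3 - 0.212899999999996*b^2 - 2.7347*b + 18.4368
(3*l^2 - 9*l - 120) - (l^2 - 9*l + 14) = 2*l^2 - 134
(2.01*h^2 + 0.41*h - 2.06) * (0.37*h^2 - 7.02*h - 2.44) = 0.7437*h^4 - 13.9585*h^3 - 8.5448*h^2 + 13.4608*h + 5.0264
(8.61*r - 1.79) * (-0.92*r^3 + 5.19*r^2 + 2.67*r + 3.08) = -7.9212*r^4 + 46.3327*r^3 + 13.6986*r^2 + 21.7395*r - 5.5132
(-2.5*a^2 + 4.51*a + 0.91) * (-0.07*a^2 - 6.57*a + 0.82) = 0.175*a^4 + 16.1093*a^3 - 31.7444*a^2 - 2.2805*a + 0.7462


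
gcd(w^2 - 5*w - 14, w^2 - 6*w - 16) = w + 2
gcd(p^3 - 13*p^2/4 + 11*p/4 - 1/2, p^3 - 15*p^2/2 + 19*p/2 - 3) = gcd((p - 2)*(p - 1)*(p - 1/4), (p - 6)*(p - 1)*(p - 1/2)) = p - 1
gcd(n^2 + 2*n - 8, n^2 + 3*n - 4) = n + 4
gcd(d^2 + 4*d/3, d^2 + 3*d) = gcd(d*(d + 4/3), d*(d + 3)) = d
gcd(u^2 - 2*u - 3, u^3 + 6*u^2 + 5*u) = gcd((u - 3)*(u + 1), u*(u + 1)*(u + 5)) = u + 1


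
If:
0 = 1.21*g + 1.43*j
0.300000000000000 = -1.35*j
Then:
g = 0.26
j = -0.22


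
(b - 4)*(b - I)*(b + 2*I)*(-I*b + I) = -I*b^4 + b^3 + 5*I*b^3 - 5*b^2 - 6*I*b^2 + 4*b + 10*I*b - 8*I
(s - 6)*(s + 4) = s^2 - 2*s - 24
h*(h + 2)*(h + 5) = h^3 + 7*h^2 + 10*h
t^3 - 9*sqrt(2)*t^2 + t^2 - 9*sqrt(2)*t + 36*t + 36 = (t + 1)*(t - 6*sqrt(2))*(t - 3*sqrt(2))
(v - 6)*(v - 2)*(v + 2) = v^3 - 6*v^2 - 4*v + 24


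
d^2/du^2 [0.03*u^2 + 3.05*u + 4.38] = 0.0600000000000000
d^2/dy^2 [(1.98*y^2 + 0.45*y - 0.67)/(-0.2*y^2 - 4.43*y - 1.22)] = (-1.11022302462516e-16*y^4 + 3.47256*y^3 + 3.05952000000002*y^2 + 4.22052000000001*y + 24.940482)/(0.008*y^6 + 0.5316*y^5 + 11.92134*y^4 + 93.423827*y^3 + 72.720174*y^2 + 19.780836*y + 1.815848)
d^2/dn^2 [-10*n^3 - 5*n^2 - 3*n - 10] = -60*n - 10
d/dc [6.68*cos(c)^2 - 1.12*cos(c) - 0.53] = (1.12 - 13.36*cos(c))*sin(c)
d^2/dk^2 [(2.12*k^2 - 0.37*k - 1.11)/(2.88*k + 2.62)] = (7.105427357601e-15*k + 16.275232)/(23.887872*k^3 + 65.193984*k^2 + 59.308416*k + 17.984728)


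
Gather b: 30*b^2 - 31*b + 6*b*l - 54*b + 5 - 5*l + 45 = 30*b^2 + b*(6*l - 85) - 5*l + 50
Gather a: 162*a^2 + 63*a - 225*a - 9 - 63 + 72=162*a^2 - 162*a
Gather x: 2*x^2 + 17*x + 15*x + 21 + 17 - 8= 2*x^2 + 32*x + 30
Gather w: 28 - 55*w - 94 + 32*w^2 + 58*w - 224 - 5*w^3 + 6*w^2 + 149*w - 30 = -5*w^3 + 38*w^2 + 152*w - 320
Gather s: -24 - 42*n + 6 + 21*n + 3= -21*n - 15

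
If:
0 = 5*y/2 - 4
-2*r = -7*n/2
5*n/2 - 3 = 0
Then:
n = 6/5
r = 21/10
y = 8/5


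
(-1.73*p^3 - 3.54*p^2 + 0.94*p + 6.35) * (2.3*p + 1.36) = -3.979*p^4 - 10.4948*p^3 - 2.6524*p^2 + 15.8834*p + 8.636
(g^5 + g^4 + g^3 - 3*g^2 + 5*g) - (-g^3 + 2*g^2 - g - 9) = g^5 + g^4 + 2*g^3 - 5*g^2 + 6*g + 9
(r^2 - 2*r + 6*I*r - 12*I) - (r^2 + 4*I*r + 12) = -2*r + 2*I*r - 12 - 12*I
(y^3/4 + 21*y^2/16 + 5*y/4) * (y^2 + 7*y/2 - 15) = y^5/4 + 35*y^4/16 + 67*y^3/32 - 245*y^2/16 - 75*y/4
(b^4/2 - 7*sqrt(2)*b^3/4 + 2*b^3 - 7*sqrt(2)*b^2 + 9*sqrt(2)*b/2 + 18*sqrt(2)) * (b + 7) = b^5/2 - 7*sqrt(2)*b^4/4 + 11*b^4/2 - 77*sqrt(2)*b^3/4 + 14*b^3 - 89*sqrt(2)*b^2/2 + 99*sqrt(2)*b/2 + 126*sqrt(2)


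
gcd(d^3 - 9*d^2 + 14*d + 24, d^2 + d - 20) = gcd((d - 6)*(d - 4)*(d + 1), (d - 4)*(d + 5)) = d - 4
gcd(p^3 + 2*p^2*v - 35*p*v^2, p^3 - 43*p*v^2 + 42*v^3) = p + 7*v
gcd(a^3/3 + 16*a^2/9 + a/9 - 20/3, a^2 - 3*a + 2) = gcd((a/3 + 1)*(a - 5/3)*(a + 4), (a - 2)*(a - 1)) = 1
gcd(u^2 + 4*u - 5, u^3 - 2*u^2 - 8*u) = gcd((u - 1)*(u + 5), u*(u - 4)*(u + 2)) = 1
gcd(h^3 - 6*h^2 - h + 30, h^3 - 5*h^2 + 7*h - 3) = h - 3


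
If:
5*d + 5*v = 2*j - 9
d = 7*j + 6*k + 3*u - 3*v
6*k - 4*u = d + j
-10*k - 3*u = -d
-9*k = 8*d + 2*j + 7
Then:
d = -7493/12938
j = -9119/12938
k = -688/6469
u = 2089/12938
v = -19443/12938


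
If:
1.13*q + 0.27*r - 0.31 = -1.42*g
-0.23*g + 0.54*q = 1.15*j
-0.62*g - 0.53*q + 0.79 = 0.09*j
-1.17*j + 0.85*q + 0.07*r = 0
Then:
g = 0.64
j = 0.20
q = 0.71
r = -5.18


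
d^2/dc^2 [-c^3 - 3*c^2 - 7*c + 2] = -6*c - 6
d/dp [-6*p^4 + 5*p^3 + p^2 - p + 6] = -24*p^3 + 15*p^2 + 2*p - 1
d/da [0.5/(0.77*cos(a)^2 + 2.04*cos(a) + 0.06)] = (0.77*cos(a) + 1.02)*sin(a)/(0.77*cos(a)^2 + 2.04*cos(a) + 0.06)^2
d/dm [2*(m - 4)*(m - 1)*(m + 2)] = 6*m^2 - 12*m - 12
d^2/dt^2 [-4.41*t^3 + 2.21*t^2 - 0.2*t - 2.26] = 4.42 - 26.46*t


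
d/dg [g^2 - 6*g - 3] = 2*g - 6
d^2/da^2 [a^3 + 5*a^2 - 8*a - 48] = 6*a + 10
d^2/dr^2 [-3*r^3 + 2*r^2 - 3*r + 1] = 4 - 18*r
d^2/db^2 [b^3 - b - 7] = 6*b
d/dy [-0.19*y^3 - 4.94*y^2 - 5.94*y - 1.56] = -0.57*y^2 - 9.88*y - 5.94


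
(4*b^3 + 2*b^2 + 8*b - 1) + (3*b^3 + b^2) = 7*b^3 + 3*b^2 + 8*b - 1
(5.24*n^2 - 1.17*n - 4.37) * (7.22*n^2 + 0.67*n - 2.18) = 37.8328*n^4 - 4.9366*n^3 - 43.7585*n^2 - 0.3773*n + 9.5266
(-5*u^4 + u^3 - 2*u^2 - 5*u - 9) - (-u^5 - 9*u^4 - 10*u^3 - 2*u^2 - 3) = u^5 + 4*u^4 + 11*u^3 - 5*u - 6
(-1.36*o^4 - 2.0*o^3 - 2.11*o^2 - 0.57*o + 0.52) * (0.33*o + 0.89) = -0.4488*o^5 - 1.8704*o^4 - 2.4763*o^3 - 2.066*o^2 - 0.3357*o + 0.4628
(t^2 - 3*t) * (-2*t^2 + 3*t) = -2*t^4 + 9*t^3 - 9*t^2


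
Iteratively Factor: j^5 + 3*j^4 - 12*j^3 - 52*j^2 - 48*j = (j - 4)*(j^4 + 7*j^3 + 16*j^2 + 12*j) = (j - 4)*(j + 3)*(j^3 + 4*j^2 + 4*j) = j*(j - 4)*(j + 3)*(j^2 + 4*j + 4) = j*(j - 4)*(j + 2)*(j + 3)*(j + 2)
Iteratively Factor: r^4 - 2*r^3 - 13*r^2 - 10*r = (r + 2)*(r^3 - 4*r^2 - 5*r) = (r + 1)*(r + 2)*(r^2 - 5*r) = r*(r + 1)*(r + 2)*(r - 5)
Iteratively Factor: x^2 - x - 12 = (x - 4)*(x + 3)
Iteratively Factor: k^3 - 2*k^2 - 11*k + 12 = (k - 4)*(k^2 + 2*k - 3) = (k - 4)*(k - 1)*(k + 3)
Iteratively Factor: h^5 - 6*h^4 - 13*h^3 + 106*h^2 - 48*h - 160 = (h - 2)*(h^4 - 4*h^3 - 21*h^2 + 64*h + 80) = (h - 2)*(h + 1)*(h^3 - 5*h^2 - 16*h + 80) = (h - 5)*(h - 2)*(h + 1)*(h^2 - 16) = (h - 5)*(h - 2)*(h + 1)*(h + 4)*(h - 4)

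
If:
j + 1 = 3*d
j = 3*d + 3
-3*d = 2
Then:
No Solution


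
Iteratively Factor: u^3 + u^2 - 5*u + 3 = (u + 3)*(u^2 - 2*u + 1) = (u - 1)*(u + 3)*(u - 1)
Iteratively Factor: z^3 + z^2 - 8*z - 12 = (z + 2)*(z^2 - z - 6) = (z + 2)^2*(z - 3)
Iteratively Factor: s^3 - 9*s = (s + 3)*(s^2 - 3*s) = (s - 3)*(s + 3)*(s)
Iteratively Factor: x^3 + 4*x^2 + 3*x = (x)*(x^2 + 4*x + 3) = x*(x + 3)*(x + 1)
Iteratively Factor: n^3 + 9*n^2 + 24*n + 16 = (n + 1)*(n^2 + 8*n + 16) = (n + 1)*(n + 4)*(n + 4)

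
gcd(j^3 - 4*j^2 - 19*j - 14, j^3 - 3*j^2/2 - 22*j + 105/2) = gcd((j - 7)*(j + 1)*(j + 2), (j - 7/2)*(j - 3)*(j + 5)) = 1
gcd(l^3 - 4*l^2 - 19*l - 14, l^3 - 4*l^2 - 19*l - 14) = l^3 - 4*l^2 - 19*l - 14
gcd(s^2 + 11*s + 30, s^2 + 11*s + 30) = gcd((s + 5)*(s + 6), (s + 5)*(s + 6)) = s^2 + 11*s + 30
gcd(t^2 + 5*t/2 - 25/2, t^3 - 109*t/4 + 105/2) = t - 5/2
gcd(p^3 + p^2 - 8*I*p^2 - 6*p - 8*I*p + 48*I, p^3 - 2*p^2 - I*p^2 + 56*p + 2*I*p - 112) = p^2 + p*(-2 - 8*I) + 16*I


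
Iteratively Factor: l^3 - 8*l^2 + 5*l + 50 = (l + 2)*(l^2 - 10*l + 25) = (l - 5)*(l + 2)*(l - 5)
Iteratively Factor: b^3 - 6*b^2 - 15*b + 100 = (b - 5)*(b^2 - b - 20) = (b - 5)^2*(b + 4)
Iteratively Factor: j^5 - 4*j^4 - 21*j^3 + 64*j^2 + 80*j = (j - 5)*(j^4 + j^3 - 16*j^2 - 16*j) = (j - 5)*(j + 1)*(j^3 - 16*j) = j*(j - 5)*(j + 1)*(j^2 - 16) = j*(j - 5)*(j + 1)*(j + 4)*(j - 4)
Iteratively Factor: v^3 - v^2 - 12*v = (v + 3)*(v^2 - 4*v) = (v - 4)*(v + 3)*(v)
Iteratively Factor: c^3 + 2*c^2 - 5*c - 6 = (c + 3)*(c^2 - c - 2) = (c - 2)*(c + 3)*(c + 1)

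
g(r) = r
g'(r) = 1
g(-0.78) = -0.78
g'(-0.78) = 1.00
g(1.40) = 1.40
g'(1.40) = 1.00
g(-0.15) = -0.15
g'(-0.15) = 1.00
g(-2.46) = -2.46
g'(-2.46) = 1.00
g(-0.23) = -0.23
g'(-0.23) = 1.00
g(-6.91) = -6.91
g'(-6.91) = 1.00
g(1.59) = 1.59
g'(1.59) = 1.00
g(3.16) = 3.16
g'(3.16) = 1.00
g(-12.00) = -12.00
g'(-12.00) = 1.00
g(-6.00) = -6.00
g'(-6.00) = 1.00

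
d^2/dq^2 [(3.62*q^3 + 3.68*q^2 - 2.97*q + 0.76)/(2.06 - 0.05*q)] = (-0.0181*q^3 + 2.23716*q^2 - 92.170992*q - 30.624876)/(0.000125*q^3 - 0.01545*q^2 + 0.63654*q - 8.741816)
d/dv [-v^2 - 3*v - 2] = -2*v - 3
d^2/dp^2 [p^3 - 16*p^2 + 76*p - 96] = 6*p - 32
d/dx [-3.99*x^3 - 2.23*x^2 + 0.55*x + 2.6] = -11.97*x^2 - 4.46*x + 0.55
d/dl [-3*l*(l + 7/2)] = -6*l - 21/2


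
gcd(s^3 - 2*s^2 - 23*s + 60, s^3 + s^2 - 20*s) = s^2 + s - 20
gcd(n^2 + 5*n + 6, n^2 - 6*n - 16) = n + 2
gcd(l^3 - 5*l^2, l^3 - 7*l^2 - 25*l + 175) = l - 5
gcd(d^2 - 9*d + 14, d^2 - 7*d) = d - 7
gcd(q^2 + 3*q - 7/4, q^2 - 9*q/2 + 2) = q - 1/2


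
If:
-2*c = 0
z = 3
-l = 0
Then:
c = 0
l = 0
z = 3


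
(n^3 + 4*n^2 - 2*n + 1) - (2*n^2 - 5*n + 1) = n^3 + 2*n^2 + 3*n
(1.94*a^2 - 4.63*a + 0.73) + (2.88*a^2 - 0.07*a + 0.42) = 4.82*a^2 - 4.7*a + 1.15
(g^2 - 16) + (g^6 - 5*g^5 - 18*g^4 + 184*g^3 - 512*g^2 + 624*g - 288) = g^6 - 5*g^5 - 18*g^4 + 184*g^3 - 511*g^2 + 624*g - 304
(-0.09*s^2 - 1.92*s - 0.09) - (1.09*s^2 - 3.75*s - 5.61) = -1.18*s^2 + 1.83*s + 5.52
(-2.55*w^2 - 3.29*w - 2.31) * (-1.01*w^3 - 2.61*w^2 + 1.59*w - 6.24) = 2.5755*w^5 + 9.9784*w^4 + 6.8655*w^3 + 16.71*w^2 + 16.8567*w + 14.4144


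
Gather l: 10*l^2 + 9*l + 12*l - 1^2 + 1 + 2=10*l^2 + 21*l + 2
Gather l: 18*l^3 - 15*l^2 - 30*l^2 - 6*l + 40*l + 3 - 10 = 18*l^3 - 45*l^2 + 34*l - 7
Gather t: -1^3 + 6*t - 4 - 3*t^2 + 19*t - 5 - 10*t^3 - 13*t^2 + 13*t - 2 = -10*t^3 - 16*t^2 + 38*t - 12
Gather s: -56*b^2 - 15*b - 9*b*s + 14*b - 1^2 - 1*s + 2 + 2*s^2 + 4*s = -56*b^2 - b + 2*s^2 + s*(3 - 9*b) + 1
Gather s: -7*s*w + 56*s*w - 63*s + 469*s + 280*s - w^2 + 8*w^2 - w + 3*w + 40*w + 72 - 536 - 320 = s*(49*w + 686) + 7*w^2 + 42*w - 784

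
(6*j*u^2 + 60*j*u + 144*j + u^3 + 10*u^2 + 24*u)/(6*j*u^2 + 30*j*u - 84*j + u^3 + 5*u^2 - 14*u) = (u^2 + 10*u + 24)/(u^2 + 5*u - 14)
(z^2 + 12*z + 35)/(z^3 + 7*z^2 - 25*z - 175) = 1/(z - 5)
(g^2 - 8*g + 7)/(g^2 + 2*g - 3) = (g - 7)/(g + 3)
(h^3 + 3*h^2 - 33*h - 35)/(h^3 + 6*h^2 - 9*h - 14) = (h - 5)/(h - 2)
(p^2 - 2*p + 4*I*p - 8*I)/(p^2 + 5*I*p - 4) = (p - 2)/(p + I)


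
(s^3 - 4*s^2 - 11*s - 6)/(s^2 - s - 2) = (s^2 - 5*s - 6)/(s - 2)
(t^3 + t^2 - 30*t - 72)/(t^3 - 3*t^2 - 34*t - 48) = (t^2 - 2*t - 24)/(t^2 - 6*t - 16)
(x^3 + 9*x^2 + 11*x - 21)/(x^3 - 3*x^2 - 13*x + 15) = (x + 7)/(x - 5)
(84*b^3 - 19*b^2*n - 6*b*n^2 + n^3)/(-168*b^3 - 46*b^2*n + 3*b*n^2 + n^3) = (-3*b + n)/(6*b + n)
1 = 1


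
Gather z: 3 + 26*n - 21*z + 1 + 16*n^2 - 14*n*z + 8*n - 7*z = 16*n^2 + 34*n + z*(-14*n - 28) + 4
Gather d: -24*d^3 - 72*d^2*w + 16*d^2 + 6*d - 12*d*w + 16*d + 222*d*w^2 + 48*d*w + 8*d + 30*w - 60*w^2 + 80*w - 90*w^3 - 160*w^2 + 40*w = -24*d^3 + d^2*(16 - 72*w) + d*(222*w^2 + 36*w + 30) - 90*w^3 - 220*w^2 + 150*w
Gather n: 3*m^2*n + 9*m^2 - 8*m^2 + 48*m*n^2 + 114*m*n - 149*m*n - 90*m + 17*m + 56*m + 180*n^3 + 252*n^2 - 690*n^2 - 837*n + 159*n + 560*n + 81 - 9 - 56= m^2 - 17*m + 180*n^3 + n^2*(48*m - 438) + n*(3*m^2 - 35*m - 118) + 16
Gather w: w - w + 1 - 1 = 0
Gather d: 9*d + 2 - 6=9*d - 4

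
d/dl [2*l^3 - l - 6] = 6*l^2 - 1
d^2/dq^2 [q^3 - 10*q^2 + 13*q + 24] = 6*q - 20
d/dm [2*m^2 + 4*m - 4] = 4*m + 4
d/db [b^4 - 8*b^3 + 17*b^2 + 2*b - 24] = 4*b^3 - 24*b^2 + 34*b + 2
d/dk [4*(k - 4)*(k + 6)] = 8*k + 8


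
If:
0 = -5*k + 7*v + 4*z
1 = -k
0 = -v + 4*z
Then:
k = -1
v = -5/8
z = -5/32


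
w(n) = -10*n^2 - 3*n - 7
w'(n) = -20*n - 3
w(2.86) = -97.38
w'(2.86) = -60.20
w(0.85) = -16.78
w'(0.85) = -20.00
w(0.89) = -17.59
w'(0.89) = -20.80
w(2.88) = -98.58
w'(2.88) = -60.60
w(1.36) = -29.58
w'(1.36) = -30.20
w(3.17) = -117.00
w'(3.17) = -66.40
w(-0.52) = -8.14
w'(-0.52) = 7.40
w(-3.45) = -115.68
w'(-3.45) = 66.00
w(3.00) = -106.00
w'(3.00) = -63.00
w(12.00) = -1483.00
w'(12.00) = -243.00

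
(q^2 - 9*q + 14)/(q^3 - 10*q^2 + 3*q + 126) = (q - 2)/(q^2 - 3*q - 18)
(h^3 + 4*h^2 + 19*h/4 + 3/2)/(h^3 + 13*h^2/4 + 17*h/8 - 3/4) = 2*(2*h + 1)/(4*h - 1)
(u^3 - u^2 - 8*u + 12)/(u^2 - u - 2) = (u^2 + u - 6)/(u + 1)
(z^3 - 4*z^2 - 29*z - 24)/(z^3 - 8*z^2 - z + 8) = (z + 3)/(z - 1)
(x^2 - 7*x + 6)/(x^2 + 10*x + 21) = (x^2 - 7*x + 6)/(x^2 + 10*x + 21)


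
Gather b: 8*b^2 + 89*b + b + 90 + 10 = 8*b^2 + 90*b + 100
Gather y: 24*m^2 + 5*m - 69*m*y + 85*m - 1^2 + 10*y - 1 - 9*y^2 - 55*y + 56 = 24*m^2 + 90*m - 9*y^2 + y*(-69*m - 45) + 54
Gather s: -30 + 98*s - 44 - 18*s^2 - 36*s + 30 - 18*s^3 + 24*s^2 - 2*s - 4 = -18*s^3 + 6*s^2 + 60*s - 48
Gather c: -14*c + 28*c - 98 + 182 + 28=14*c + 112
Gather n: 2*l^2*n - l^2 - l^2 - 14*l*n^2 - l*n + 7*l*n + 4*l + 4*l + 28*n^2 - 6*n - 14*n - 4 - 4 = -2*l^2 + 8*l + n^2*(28 - 14*l) + n*(2*l^2 + 6*l - 20) - 8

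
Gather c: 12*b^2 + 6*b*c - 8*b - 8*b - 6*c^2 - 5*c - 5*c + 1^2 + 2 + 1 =12*b^2 - 16*b - 6*c^2 + c*(6*b - 10) + 4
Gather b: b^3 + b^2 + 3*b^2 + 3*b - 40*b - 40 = b^3 + 4*b^2 - 37*b - 40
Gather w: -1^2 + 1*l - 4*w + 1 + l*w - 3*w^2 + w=l - 3*w^2 + w*(l - 3)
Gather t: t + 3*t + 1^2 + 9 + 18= 4*t + 28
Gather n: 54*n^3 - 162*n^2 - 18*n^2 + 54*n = 54*n^3 - 180*n^2 + 54*n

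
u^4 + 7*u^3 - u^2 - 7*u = u*(u - 1)*(u + 1)*(u + 7)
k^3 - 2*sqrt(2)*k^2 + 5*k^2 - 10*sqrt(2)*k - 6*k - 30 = (k + 5)*(k - 3*sqrt(2))*(k + sqrt(2))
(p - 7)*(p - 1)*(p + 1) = p^3 - 7*p^2 - p + 7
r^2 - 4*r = r*(r - 4)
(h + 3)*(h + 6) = h^2 + 9*h + 18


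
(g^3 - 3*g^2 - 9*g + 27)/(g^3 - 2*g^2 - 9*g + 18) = (g - 3)/(g - 2)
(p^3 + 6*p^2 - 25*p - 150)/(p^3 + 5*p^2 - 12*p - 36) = (p^2 - 25)/(p^2 - p - 6)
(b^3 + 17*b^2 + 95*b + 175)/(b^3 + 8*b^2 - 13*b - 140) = (b + 5)/(b - 4)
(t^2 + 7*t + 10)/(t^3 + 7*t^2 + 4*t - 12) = (t + 5)/(t^2 + 5*t - 6)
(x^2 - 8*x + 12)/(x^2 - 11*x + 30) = (x - 2)/(x - 5)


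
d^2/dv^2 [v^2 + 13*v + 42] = 2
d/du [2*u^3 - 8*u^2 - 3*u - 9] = 6*u^2 - 16*u - 3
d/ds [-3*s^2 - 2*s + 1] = -6*s - 2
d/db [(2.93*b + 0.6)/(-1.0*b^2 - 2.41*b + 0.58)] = (2.93*b^2 + 1.2*b + 3.1454)/(1.0*b^4 + 4.82*b^3 + 4.6481*b^2 - 2.7956*b + 0.3364)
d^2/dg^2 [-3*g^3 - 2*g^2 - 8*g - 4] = -18*g - 4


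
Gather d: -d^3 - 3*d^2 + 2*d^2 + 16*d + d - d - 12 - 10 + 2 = -d^3 - d^2 + 16*d - 20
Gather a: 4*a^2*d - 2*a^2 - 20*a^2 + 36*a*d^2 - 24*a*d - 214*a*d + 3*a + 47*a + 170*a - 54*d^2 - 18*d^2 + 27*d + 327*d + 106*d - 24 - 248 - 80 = a^2*(4*d - 22) + a*(36*d^2 - 238*d + 220) - 72*d^2 + 460*d - 352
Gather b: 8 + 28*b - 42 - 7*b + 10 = 21*b - 24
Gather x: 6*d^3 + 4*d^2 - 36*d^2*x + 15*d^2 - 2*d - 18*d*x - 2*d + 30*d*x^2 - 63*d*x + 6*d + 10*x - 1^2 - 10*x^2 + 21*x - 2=6*d^3 + 19*d^2 + 2*d + x^2*(30*d - 10) + x*(-36*d^2 - 81*d + 31) - 3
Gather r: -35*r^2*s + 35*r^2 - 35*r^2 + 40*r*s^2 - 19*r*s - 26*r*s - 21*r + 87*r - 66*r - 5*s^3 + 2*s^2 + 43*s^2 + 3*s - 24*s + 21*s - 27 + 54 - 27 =-35*r^2*s + r*(40*s^2 - 45*s) - 5*s^3 + 45*s^2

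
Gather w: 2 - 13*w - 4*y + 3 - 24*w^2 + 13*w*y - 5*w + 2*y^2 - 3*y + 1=-24*w^2 + w*(13*y - 18) + 2*y^2 - 7*y + 6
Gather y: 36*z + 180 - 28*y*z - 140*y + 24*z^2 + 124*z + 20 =y*(-28*z - 140) + 24*z^2 + 160*z + 200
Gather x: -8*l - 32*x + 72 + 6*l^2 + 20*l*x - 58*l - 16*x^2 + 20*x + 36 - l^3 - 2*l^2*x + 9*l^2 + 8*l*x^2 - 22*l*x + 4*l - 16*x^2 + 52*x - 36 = -l^3 + 15*l^2 - 62*l + x^2*(8*l - 32) + x*(-2*l^2 - 2*l + 40) + 72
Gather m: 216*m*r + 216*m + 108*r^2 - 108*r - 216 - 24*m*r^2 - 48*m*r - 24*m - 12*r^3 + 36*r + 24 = m*(-24*r^2 + 168*r + 192) - 12*r^3 + 108*r^2 - 72*r - 192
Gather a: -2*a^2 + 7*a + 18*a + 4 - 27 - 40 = -2*a^2 + 25*a - 63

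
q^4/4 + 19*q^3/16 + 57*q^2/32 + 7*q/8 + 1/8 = (q/4 + 1/2)*(q + 1/4)*(q + 1/2)*(q + 2)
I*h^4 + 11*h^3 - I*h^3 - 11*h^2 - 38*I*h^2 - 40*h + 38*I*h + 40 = (h - 5*I)*(h - 4*I)*(h - 2*I)*(I*h - I)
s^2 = s^2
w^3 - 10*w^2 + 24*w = w*(w - 6)*(w - 4)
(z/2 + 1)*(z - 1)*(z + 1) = z^3/2 + z^2 - z/2 - 1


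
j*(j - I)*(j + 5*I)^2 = j^4 + 9*I*j^3 - 15*j^2 + 25*I*j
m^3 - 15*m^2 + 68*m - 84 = (m - 7)*(m - 6)*(m - 2)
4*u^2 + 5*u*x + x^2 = (u + x)*(4*u + x)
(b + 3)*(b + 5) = b^2 + 8*b + 15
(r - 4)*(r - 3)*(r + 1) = r^3 - 6*r^2 + 5*r + 12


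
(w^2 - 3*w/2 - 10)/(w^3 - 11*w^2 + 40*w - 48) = (w + 5/2)/(w^2 - 7*w + 12)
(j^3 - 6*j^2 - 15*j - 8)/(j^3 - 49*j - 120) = (j^2 + 2*j + 1)/(j^2 + 8*j + 15)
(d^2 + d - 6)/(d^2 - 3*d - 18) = (d - 2)/(d - 6)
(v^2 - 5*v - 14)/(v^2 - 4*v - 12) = (v - 7)/(v - 6)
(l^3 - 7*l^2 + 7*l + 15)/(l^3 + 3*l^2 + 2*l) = (l^2 - 8*l + 15)/(l*(l + 2))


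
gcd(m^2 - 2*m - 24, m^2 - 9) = 1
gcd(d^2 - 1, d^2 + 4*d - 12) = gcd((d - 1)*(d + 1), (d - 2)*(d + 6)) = 1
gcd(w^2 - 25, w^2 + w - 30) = w - 5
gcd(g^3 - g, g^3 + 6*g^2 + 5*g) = g^2 + g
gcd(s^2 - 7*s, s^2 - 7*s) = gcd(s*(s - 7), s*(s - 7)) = s^2 - 7*s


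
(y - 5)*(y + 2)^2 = y^3 - y^2 - 16*y - 20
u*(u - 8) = u^2 - 8*u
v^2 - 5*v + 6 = (v - 3)*(v - 2)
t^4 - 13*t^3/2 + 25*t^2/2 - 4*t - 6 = (t - 3)*(t - 2)^2*(t + 1/2)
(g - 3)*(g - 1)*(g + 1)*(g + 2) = g^4 - g^3 - 7*g^2 + g + 6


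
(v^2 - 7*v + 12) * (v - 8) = v^3 - 15*v^2 + 68*v - 96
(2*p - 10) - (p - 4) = p - 6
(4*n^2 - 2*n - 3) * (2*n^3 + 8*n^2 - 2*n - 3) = 8*n^5 + 28*n^4 - 30*n^3 - 32*n^2 + 12*n + 9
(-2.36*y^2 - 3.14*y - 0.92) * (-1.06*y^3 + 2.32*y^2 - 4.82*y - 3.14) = 2.5016*y^5 - 2.1468*y^4 + 5.0656*y^3 + 20.4108*y^2 + 14.294*y + 2.8888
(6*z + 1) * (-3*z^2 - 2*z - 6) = -18*z^3 - 15*z^2 - 38*z - 6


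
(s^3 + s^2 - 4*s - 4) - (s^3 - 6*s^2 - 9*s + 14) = 7*s^2 + 5*s - 18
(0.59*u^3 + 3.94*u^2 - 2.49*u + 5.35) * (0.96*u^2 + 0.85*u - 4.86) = 0.5664*u^5 + 4.2839*u^4 - 1.9088*u^3 - 16.1289*u^2 + 16.6489*u - 26.001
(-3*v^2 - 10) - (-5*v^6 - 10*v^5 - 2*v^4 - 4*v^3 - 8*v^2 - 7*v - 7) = 5*v^6 + 10*v^5 + 2*v^4 + 4*v^3 + 5*v^2 + 7*v - 3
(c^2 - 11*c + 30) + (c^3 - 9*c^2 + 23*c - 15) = c^3 - 8*c^2 + 12*c + 15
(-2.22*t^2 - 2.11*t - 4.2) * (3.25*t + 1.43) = -7.215*t^3 - 10.0321*t^2 - 16.6673*t - 6.006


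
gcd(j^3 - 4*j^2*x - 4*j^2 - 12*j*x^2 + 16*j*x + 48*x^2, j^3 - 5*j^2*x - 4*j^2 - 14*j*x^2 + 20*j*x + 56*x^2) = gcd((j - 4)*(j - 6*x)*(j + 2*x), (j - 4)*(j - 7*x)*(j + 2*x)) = j^2 + 2*j*x - 4*j - 8*x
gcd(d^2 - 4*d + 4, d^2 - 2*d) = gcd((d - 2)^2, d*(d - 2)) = d - 2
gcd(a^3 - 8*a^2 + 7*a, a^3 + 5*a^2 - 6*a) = a^2 - a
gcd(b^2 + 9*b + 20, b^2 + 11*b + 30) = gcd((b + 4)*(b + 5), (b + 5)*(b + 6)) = b + 5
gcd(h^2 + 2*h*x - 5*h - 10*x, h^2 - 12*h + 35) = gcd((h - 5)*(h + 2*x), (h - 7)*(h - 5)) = h - 5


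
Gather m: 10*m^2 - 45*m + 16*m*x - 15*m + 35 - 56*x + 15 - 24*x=10*m^2 + m*(16*x - 60) - 80*x + 50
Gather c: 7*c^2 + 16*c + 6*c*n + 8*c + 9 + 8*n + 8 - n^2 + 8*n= 7*c^2 + c*(6*n + 24) - n^2 + 16*n + 17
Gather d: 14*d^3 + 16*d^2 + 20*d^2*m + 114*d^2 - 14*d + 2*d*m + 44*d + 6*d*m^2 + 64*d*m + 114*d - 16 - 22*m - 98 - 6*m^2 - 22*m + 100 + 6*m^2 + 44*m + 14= 14*d^3 + d^2*(20*m + 130) + d*(6*m^2 + 66*m + 144)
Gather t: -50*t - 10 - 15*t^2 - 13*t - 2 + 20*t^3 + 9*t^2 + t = 20*t^3 - 6*t^2 - 62*t - 12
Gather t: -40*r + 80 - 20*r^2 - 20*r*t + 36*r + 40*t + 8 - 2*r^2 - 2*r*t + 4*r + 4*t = -22*r^2 + t*(44 - 22*r) + 88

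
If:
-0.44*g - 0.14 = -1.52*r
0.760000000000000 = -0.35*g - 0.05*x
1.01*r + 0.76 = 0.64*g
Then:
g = 2.45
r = 0.80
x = -32.38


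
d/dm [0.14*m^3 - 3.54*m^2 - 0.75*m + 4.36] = 0.42*m^2 - 7.08*m - 0.75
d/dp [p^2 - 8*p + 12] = 2*p - 8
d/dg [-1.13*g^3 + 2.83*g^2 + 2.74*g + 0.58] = -3.39*g^2 + 5.66*g + 2.74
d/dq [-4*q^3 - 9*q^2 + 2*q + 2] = -12*q^2 - 18*q + 2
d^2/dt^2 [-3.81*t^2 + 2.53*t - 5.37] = -7.62000000000000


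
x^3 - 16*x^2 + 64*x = x*(x - 8)^2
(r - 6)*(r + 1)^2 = r^3 - 4*r^2 - 11*r - 6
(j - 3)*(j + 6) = j^2 + 3*j - 18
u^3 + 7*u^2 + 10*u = u*(u + 2)*(u + 5)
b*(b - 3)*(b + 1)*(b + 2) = b^4 - 7*b^2 - 6*b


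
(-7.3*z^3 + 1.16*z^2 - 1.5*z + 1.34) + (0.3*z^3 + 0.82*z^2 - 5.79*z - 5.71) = -7.0*z^3 + 1.98*z^2 - 7.29*z - 4.37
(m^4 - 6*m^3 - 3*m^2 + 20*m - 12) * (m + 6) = m^5 - 39*m^3 + 2*m^2 + 108*m - 72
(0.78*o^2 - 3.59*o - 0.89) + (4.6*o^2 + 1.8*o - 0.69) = 5.38*o^2 - 1.79*o - 1.58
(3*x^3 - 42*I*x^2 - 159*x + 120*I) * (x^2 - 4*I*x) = 3*x^5 - 54*I*x^4 - 327*x^3 + 756*I*x^2 + 480*x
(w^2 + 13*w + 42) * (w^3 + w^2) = w^5 + 14*w^4 + 55*w^3 + 42*w^2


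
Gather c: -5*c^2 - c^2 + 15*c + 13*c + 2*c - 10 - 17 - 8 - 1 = -6*c^2 + 30*c - 36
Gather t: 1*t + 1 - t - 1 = 0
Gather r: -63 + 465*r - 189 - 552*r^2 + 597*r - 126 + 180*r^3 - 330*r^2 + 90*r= 180*r^3 - 882*r^2 + 1152*r - 378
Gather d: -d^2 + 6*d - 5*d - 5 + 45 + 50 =-d^2 + d + 90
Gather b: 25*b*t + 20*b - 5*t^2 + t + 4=b*(25*t + 20) - 5*t^2 + t + 4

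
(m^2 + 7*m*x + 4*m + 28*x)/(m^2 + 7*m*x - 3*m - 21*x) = (m + 4)/(m - 3)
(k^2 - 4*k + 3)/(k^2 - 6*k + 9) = (k - 1)/(k - 3)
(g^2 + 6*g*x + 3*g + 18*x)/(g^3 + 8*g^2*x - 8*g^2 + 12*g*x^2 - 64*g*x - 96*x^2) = (g + 3)/(g^2 + 2*g*x - 8*g - 16*x)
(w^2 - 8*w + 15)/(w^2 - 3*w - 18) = (-w^2 + 8*w - 15)/(-w^2 + 3*w + 18)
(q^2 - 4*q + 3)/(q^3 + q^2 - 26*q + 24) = (q - 3)/(q^2 + 2*q - 24)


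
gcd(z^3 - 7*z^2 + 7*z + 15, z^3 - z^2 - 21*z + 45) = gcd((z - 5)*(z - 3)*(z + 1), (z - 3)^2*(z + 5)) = z - 3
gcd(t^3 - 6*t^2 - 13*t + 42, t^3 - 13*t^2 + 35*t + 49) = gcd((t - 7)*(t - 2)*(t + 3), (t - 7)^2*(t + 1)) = t - 7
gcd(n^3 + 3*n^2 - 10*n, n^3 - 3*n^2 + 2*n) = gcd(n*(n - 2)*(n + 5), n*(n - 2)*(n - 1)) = n^2 - 2*n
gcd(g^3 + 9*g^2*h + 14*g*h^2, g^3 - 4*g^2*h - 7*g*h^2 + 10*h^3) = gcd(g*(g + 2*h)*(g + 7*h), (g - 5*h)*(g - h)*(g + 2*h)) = g + 2*h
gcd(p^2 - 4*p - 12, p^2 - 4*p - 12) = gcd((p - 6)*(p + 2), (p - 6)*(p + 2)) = p^2 - 4*p - 12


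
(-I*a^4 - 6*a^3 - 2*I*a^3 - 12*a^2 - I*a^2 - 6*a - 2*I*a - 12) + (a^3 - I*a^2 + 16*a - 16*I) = -I*a^4 - 5*a^3 - 2*I*a^3 - 12*a^2 - 2*I*a^2 + 10*a - 2*I*a - 12 - 16*I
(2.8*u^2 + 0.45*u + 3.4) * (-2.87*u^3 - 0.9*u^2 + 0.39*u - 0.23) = -8.036*u^5 - 3.8115*u^4 - 9.071*u^3 - 3.5285*u^2 + 1.2225*u - 0.782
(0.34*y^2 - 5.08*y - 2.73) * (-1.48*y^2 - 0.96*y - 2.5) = -0.5032*y^4 + 7.192*y^3 + 8.0672*y^2 + 15.3208*y + 6.825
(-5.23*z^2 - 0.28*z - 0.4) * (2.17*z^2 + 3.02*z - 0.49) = -11.3491*z^4 - 16.4022*z^3 + 0.8491*z^2 - 1.0708*z + 0.196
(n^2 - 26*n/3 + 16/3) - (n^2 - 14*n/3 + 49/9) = -4*n - 1/9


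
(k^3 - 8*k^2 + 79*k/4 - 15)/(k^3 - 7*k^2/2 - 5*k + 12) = (k - 5/2)/(k + 2)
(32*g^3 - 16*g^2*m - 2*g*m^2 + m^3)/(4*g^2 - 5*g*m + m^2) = (8*g^2 - 2*g*m - m^2)/(g - m)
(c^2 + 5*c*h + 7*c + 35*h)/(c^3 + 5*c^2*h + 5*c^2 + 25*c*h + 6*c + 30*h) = (c + 7)/(c^2 + 5*c + 6)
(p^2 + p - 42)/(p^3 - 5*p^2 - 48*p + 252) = 1/(p - 6)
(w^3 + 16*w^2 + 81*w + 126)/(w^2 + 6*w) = w + 10 + 21/w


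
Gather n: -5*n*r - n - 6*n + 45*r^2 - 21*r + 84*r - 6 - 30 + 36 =n*(-5*r - 7) + 45*r^2 + 63*r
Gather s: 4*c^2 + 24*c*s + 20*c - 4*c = 4*c^2 + 24*c*s + 16*c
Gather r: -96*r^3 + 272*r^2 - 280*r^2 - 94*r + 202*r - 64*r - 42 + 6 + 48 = -96*r^3 - 8*r^2 + 44*r + 12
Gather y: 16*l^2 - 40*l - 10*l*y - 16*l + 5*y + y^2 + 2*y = 16*l^2 - 56*l + y^2 + y*(7 - 10*l)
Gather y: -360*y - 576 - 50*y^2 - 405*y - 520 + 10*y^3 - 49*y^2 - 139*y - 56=10*y^3 - 99*y^2 - 904*y - 1152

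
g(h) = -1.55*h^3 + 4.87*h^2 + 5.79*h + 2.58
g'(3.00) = -6.84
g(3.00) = 21.93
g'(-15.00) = -1186.56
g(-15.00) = 6242.73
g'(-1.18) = -12.18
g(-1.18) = 5.08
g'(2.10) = 5.74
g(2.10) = 21.86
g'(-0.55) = -0.97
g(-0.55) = 1.13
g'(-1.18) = -12.18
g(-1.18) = 5.08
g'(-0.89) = -6.56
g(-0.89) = 2.38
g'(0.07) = 6.45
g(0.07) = 3.01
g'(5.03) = -62.87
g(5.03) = -42.34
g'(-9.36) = -492.76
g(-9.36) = 1646.08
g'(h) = -4.65*h^2 + 9.74*h + 5.79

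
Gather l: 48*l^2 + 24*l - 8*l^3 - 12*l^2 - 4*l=-8*l^3 + 36*l^2 + 20*l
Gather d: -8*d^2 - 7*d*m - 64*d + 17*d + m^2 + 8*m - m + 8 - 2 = -8*d^2 + d*(-7*m - 47) + m^2 + 7*m + 6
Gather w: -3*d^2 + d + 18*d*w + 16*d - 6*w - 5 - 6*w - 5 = -3*d^2 + 17*d + w*(18*d - 12) - 10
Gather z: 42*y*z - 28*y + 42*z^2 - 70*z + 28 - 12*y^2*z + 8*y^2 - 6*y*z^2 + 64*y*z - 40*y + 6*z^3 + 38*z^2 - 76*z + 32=8*y^2 - 68*y + 6*z^3 + z^2*(80 - 6*y) + z*(-12*y^2 + 106*y - 146) + 60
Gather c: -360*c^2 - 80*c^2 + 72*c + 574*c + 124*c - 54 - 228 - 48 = -440*c^2 + 770*c - 330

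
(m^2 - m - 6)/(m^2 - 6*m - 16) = (m - 3)/(m - 8)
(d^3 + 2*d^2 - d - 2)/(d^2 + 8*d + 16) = (d^3 + 2*d^2 - d - 2)/(d^2 + 8*d + 16)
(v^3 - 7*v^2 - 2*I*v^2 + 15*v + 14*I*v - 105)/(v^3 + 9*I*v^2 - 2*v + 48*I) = (v^2 - v*(7 + 5*I) + 35*I)/(v^2 + 6*I*v + 16)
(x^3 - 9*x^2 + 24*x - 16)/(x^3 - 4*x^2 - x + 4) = (x - 4)/(x + 1)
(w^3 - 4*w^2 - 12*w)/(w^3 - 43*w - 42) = w*(-w^2 + 4*w + 12)/(-w^3 + 43*w + 42)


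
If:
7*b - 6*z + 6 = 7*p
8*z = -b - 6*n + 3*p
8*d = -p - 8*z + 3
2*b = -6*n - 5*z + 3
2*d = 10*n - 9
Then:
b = -1887/3643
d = 5343/7286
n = 3813/3643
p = 2637/3643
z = -1635/3643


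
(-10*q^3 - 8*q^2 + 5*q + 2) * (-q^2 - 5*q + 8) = 10*q^5 + 58*q^4 - 45*q^3 - 91*q^2 + 30*q + 16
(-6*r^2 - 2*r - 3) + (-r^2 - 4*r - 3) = -7*r^2 - 6*r - 6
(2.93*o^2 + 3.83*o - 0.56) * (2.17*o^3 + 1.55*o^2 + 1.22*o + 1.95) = 6.3581*o^5 + 12.8526*o^4 + 8.2959*o^3 + 9.5181*o^2 + 6.7853*o - 1.092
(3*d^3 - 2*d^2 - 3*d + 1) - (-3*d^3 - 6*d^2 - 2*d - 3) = 6*d^3 + 4*d^2 - d + 4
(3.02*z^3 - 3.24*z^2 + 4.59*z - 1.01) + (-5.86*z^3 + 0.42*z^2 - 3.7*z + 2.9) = -2.84*z^3 - 2.82*z^2 + 0.89*z + 1.89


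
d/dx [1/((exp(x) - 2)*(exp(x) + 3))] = (-2*exp(x) - 1)*exp(x)/(exp(4*x) + 2*exp(3*x) - 11*exp(2*x) - 12*exp(x) + 36)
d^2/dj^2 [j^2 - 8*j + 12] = 2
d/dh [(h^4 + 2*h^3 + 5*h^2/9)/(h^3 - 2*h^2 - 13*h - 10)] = h*(9*h^5 - 36*h^4 - 392*h^3 - 828*h^2 - 605*h - 100)/(9*(h^6 - 4*h^5 - 22*h^4 + 32*h^3 + 209*h^2 + 260*h + 100))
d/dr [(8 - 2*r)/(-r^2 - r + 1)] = 2*(-r^2 + 8*r + 3)/(r^4 + 2*r^3 - r^2 - 2*r + 1)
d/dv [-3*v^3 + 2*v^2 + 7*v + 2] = -9*v^2 + 4*v + 7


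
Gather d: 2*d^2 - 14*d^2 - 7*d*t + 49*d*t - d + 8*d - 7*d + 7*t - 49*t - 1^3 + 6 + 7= -12*d^2 + 42*d*t - 42*t + 12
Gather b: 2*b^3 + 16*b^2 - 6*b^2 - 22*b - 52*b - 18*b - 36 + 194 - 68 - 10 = 2*b^3 + 10*b^2 - 92*b + 80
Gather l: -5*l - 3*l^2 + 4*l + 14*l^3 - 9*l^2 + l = 14*l^3 - 12*l^2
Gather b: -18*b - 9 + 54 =45 - 18*b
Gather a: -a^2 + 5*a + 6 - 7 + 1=-a^2 + 5*a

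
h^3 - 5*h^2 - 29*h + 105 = (h - 7)*(h - 3)*(h + 5)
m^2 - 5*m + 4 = (m - 4)*(m - 1)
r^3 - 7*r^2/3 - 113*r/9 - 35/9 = (r - 5)*(r + 1/3)*(r + 7/3)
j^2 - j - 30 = (j - 6)*(j + 5)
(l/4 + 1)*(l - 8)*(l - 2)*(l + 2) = l^4/4 - l^3 - 9*l^2 + 4*l + 32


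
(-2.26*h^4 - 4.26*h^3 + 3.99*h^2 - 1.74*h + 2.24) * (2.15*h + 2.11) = -4.859*h^5 - 13.9276*h^4 - 0.410099999999998*h^3 + 4.6779*h^2 + 1.1446*h + 4.7264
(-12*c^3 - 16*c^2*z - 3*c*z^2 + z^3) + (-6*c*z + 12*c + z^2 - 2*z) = -12*c^3 - 16*c^2*z - 3*c*z^2 - 6*c*z + 12*c + z^3 + z^2 - 2*z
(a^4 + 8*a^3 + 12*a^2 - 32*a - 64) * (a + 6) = a^5 + 14*a^4 + 60*a^3 + 40*a^2 - 256*a - 384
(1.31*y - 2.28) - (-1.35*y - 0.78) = 2.66*y - 1.5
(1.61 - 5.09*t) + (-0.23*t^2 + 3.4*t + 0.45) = -0.23*t^2 - 1.69*t + 2.06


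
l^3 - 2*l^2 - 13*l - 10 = (l - 5)*(l + 1)*(l + 2)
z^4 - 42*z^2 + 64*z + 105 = (z - 5)*(z - 3)*(z + 1)*(z + 7)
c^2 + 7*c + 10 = (c + 2)*(c + 5)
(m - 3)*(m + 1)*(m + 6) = m^3 + 4*m^2 - 15*m - 18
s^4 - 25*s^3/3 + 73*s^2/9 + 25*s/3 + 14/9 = (s - 7)*(s - 2)*(s + 1/3)^2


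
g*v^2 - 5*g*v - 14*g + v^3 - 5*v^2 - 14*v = (g + v)*(v - 7)*(v + 2)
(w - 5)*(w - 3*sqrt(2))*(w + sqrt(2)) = w^3 - 5*w^2 - 2*sqrt(2)*w^2 - 6*w + 10*sqrt(2)*w + 30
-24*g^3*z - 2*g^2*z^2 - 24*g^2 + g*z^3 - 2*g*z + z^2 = (-6*g + z)*(4*g + z)*(g*z + 1)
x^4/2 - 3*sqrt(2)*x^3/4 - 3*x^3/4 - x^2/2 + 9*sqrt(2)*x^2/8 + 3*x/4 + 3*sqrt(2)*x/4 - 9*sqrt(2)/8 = (x/2 + 1/2)*(x - 3/2)*(x - 1)*(x - 3*sqrt(2)/2)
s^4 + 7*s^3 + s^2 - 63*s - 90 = (s - 3)*(s + 2)*(s + 3)*(s + 5)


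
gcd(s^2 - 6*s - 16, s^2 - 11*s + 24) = s - 8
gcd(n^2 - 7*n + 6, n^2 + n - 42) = n - 6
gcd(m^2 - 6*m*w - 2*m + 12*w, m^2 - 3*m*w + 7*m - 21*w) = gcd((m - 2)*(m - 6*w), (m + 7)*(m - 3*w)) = 1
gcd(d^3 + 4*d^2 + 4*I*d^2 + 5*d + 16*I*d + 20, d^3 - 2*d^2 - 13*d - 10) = 1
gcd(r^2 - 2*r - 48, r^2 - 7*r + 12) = 1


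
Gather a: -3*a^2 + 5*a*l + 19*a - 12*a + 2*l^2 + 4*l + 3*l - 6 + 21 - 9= -3*a^2 + a*(5*l + 7) + 2*l^2 + 7*l + 6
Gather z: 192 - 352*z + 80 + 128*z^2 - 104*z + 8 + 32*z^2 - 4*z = 160*z^2 - 460*z + 280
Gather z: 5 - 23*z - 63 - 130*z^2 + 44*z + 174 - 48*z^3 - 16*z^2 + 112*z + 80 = -48*z^3 - 146*z^2 + 133*z + 196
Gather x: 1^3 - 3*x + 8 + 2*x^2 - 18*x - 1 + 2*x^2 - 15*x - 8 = 4*x^2 - 36*x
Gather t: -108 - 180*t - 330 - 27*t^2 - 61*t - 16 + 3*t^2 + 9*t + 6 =-24*t^2 - 232*t - 448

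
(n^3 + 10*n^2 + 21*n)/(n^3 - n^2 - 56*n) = (n + 3)/(n - 8)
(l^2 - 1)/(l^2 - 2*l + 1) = (l + 1)/(l - 1)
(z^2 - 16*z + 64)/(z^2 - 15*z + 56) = (z - 8)/(z - 7)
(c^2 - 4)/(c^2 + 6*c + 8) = (c - 2)/(c + 4)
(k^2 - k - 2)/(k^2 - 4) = (k + 1)/(k + 2)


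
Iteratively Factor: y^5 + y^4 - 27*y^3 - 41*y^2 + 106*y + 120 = (y - 2)*(y^4 + 3*y^3 - 21*y^2 - 83*y - 60) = (y - 2)*(y + 3)*(y^3 - 21*y - 20) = (y - 2)*(y + 3)*(y + 4)*(y^2 - 4*y - 5) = (y - 2)*(y + 1)*(y + 3)*(y + 4)*(y - 5)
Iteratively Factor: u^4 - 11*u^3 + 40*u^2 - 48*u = (u)*(u^3 - 11*u^2 + 40*u - 48) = u*(u - 4)*(u^2 - 7*u + 12) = u*(u - 4)^2*(u - 3)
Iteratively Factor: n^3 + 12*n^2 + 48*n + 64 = (n + 4)*(n^2 + 8*n + 16) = (n + 4)^2*(n + 4)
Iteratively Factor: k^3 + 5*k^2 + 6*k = (k + 3)*(k^2 + 2*k) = (k + 2)*(k + 3)*(k)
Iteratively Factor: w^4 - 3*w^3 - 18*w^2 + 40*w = (w - 5)*(w^3 + 2*w^2 - 8*w) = (w - 5)*(w - 2)*(w^2 + 4*w) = (w - 5)*(w - 2)*(w + 4)*(w)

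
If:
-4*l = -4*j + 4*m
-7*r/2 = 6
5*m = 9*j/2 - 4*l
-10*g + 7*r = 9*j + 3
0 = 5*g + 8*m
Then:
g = 12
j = -15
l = -15/2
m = -15/2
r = -12/7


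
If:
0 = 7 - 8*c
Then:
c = 7/8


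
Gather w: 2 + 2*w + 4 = 2*w + 6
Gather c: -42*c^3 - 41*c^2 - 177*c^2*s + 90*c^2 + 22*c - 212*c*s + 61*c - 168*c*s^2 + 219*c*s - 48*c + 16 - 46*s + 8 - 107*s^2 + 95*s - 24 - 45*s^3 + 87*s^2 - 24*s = -42*c^3 + c^2*(49 - 177*s) + c*(-168*s^2 + 7*s + 35) - 45*s^3 - 20*s^2 + 25*s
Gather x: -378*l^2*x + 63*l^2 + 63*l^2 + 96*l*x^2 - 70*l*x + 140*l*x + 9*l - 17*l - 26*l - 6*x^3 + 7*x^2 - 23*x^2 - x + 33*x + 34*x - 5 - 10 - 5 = 126*l^2 - 34*l - 6*x^3 + x^2*(96*l - 16) + x*(-378*l^2 + 70*l + 66) - 20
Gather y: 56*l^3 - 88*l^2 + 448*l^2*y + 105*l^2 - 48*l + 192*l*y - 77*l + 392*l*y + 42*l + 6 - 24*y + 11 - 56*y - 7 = 56*l^3 + 17*l^2 - 83*l + y*(448*l^2 + 584*l - 80) + 10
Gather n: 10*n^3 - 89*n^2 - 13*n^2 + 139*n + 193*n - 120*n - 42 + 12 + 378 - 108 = 10*n^3 - 102*n^2 + 212*n + 240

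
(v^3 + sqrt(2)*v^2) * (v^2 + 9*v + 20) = v^5 + sqrt(2)*v^4 + 9*v^4 + 9*sqrt(2)*v^3 + 20*v^3 + 20*sqrt(2)*v^2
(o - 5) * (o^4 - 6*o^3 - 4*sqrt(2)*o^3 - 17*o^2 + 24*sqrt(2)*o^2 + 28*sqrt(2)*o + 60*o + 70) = o^5 - 11*o^4 - 4*sqrt(2)*o^4 + 13*o^3 + 44*sqrt(2)*o^3 - 92*sqrt(2)*o^2 + 145*o^2 - 230*o - 140*sqrt(2)*o - 350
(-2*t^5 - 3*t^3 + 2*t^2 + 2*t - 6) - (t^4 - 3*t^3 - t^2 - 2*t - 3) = -2*t^5 - t^4 + 3*t^2 + 4*t - 3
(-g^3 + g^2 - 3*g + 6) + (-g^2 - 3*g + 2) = -g^3 - 6*g + 8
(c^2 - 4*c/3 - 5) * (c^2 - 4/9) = c^4 - 4*c^3/3 - 49*c^2/9 + 16*c/27 + 20/9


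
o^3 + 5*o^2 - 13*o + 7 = (o - 1)^2*(o + 7)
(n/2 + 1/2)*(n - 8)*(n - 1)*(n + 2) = n^4/2 - 3*n^3 - 17*n^2/2 + 3*n + 8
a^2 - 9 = (a - 3)*(a + 3)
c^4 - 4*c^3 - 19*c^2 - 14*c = c*(c - 7)*(c + 1)*(c + 2)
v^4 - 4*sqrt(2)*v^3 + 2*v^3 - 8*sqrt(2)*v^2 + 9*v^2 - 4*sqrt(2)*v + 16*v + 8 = (v + 1)^2*(v - 2*sqrt(2))^2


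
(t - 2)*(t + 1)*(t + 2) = t^3 + t^2 - 4*t - 4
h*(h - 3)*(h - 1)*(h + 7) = h^4 + 3*h^3 - 25*h^2 + 21*h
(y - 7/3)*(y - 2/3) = y^2 - 3*y + 14/9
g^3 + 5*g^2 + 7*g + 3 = (g + 1)^2*(g + 3)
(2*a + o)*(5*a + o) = 10*a^2 + 7*a*o + o^2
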